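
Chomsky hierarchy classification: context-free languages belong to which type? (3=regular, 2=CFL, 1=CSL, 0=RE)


Chomsky hierarchy levels:
  Type 3: Regular (DFA/NFA/regex)
  Type 2: Context-free (PDA)
  Type 1: Context-sensitive
  Type 0: Recursively enumerable (TM)
'context-free' corresponds to Type 2

2


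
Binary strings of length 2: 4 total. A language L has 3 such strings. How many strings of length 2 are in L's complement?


Alphabet: {0,1}
String length: 2
Total strings of length 2 = 2^2 = 4
Strings in L = 3
Complement = total - |L|
= 4 - 3
= 1

1


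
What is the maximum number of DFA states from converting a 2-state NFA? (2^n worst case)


NFA has 2 states
Subset construction: each DFA state = subset of NFA states
Maximum subsets = 2^2
2^2 = 4

4


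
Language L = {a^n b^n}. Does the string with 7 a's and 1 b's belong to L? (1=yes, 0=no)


Language requires equal numbers of a's and b's
PDA pushes for each 'a', pops for each 'b'
Number of a's = 7
Number of b's = 1
7 != 1 -> Reject

0


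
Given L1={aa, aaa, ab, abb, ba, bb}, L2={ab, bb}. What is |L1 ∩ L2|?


L1 = {aa, aaa, ab, abb, ba, bb}
L2 = {ab, bb}
Checking each string in L1 against L2:
  'aa': in L2? No
  'aaa': in L2? No
  'ab': in L2? Yes
  'abb': in L2? No
  'ba': in L2? No
  'bb': in L2? Yes
Intersection = {ab, bb}
|L1 ∩ L2| = 2

2


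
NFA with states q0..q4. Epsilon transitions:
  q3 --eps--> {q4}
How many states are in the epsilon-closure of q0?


Starting from q0
Initialize closure = {q0}
q0 has no outgoing epsilon transitions -> nothing to add
Final closure: {q0}
Size = 1

1


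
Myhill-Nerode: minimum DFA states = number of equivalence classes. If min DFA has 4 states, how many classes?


Myhill-Nerode theorem:
Number of equivalence classes = number of states in minimal DFA
Minimal DFA states = 4
Therefore equivalence classes = 4

4


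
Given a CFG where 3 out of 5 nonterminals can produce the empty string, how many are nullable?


Nonterminals: {S, A, B, C, D}
A nonterminal is nullable if it can derive epsilon
Counting nullable nonterminals: 3
Total nullable = 3

3


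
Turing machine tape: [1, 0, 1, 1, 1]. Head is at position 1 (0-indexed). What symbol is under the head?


Tape: [1, 0, 1, 1, 1]
Positions: 0 1 2 3 4
Values:    1 0 1 1 1
Head at position 1
tape[1] = 0

0


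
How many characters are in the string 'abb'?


String: 'abb'
Counting characters:
  'a' appears 1 time(s)
  'b' appears 2 time(s)
Total length = 1 + 2 = 3

3


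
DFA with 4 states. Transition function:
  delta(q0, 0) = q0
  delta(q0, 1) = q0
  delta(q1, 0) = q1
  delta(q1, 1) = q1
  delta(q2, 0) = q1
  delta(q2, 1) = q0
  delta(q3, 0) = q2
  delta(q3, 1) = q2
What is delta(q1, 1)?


Looking up transition function:
delta(q1, 1) in the table
Row: q1, Column: 1
Result: q1

q1


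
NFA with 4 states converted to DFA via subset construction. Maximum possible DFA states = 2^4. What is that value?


NFA has 4 states
Subset construction: each DFA state = subset of NFA states
Maximum subsets = 2^4
2^4 = 16

16


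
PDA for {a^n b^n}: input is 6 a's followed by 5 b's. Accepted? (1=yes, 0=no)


Language requires equal numbers of a's and b's
PDA pushes for each 'a', pops for each 'b'
Number of a's = 6
Number of b's = 5
6 != 5 -> Reject

0


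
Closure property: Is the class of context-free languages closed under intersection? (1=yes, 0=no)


CFL closure properties:
  Closed under: union, concatenation, Kleene star
  NOT closed under: intersection, complement
Operation 'intersection' is in not-closed list -> No (not closed)

0


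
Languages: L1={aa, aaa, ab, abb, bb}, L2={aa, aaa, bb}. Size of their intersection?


L1 = {aa, aaa, ab, abb, bb}
L2 = {aa, aaa, bb}
Checking each string in L1 against L2:
  'aa': in L2? Yes
  'aaa': in L2? Yes
  'ab': in L2? No
  'abb': in L2? No
  'bb': in L2? Yes
Intersection = {aa, aaa, bb}
|L1 ∩ L2| = 3

3


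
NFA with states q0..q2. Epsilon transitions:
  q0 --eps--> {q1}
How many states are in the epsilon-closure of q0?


Starting from q0
Initialize closure = {q0}
Follow epsilon from q0 -> add q1
Final closure: {q0, q1}
Size = 2

2


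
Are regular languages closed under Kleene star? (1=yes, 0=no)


Regular languages are closed under:
- Union (DFA product construction)
- Intersection (DFA product construction)
- Complement (swap accept/reject states)
- Concatenation (NFA construction)
- Kleene star (NFA construction)
Kleene star is in this list
Therefore: closed

1


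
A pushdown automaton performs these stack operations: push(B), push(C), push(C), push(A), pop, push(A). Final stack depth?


Tracing stack operations:
  push(B) -> stack = [B], depth=1
  push(C) -> stack = [B,C], depth=2
  push(C) -> stack = [B,C,C], depth=3
  push(A) -> stack = [B,C,C,A], depth=4
  pop -> removed A, stack = [B,C,C], depth=3
  push(A) -> stack = [B,C,C,A], depth=4
Final depth = 4

4


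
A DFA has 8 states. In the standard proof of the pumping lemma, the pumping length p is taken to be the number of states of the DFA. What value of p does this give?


Pumping lemma for regular languages (standard proof):
Take p = |Q|, the number of DFA states.
Any string of length >= |Q| passes through |Q|+1 states while reading its first |Q| symbols,
so by pigeonhole some state repeats, giving the loop that can be pumped.
Here |Q| = 8
Therefore the proof uses p = 8

8


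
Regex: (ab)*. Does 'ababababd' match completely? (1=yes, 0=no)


Pattern: (ab)*
String: 'ababababd'
Pattern requires: zero or more repetitions of 'ab'
Length 9 is odd -> cannot be (ab)* -> no match
Result: 0

0


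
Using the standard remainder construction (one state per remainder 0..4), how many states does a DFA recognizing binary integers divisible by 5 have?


Divisibility by 5 is tracked via the remainder mod 5: 0, 1, ..., 4
The construction assigns one state to each remainder
Number of remainders = 5

5


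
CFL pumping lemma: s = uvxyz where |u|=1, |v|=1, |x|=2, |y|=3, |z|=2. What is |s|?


|s| = |u| + |v| + |x| + |y| + |z|
= 1 + 1 + 2 + 3 + 2
= 2 + 2 + 5
= 4 + 5
= 9

9


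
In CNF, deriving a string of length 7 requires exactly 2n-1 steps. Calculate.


Chomsky Normal Form derivation:
String length n = 7
Each step either:
  - Splits a nonterminal into two (n-1 such steps)
  - Converts a nonterminal to terminal (n such steps)
Total = (n-1) + n = 2n - 1
= 2(7) - 1
= 14 - 1
= 13

13


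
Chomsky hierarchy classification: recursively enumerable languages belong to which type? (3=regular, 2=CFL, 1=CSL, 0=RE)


Chomsky hierarchy levels:
  Type 3: Regular (DFA/NFA/regex)
  Type 2: Context-free (PDA)
  Type 1: Context-sensitive
  Type 0: Recursively enumerable (TM)
'recursively enumerable' corresponds to Type 0

0


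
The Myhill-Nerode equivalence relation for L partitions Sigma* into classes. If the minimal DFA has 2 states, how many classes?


Myhill-Nerode theorem:
Number of equivalence classes = number of states in minimal DFA
Minimal DFA states = 2
Therefore equivalence classes = 2

2


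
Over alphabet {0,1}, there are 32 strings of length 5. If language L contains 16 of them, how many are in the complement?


Alphabet: {0,1}
String length: 5
Total strings of length 5 = 2^5 = 32
Strings in L = 16
Complement = total - |L|
= 32 - 16
= 16

16


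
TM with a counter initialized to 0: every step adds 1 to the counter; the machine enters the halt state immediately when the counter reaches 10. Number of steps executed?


Counter starts at 0. Counting sequence:
  Step 1: counter = 1
  Step 2: counter = 2
  Step 3: counter = 3
  Step 4: counter = 4
  Step 5: counter = 5
  Step 6: counter = 6
  ...
  Step 10: counter = 10
Counter reached 10 -> halt
Total steps = 10

10


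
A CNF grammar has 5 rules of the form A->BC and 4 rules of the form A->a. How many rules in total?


CNF allows two rule forms:
  A -> BC (binary): 5 rules
  A -> a (terminal): 4 rules
Total = 5 + 4 = 9

9


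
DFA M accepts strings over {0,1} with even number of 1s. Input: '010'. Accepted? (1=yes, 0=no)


DFA has 2 states: q_even (start, accept=yes) and q_odd
Processing string '010' character by character:
  Position 0: read '0', 1-count=0 -> q_even (no change)
  Position 1: read '1', 1-count=1 -> q_odd
  Position 2: read '0', 1-count=1 -> q_odd (no change)
Final state: q_odd, total 1s = 1 (odd); the DFA requires an even count -> reject

0


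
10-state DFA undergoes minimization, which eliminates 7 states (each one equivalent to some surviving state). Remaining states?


Original DFA: 10 states
Redundant states removed: 7
Minimized states = original - removed
= 10 - 7
= 3

3


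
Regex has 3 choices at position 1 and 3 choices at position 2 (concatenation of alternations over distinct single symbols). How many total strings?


First group: 3 alternatives
Second group: 3 alternatives
Concatenation: each choice from group 1 pairs with each from group 2
Total = 3 x 3 = 9

9


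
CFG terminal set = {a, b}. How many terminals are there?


Terminal symbols: a, b
Counting each: a (#1), b (#2)
Total = 2

2


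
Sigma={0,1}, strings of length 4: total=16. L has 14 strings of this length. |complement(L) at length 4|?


Alphabet: {0,1}
String length: 4
Total strings of length 4 = 2^4 = 16
Strings in L = 14
Complement = total - |L|
= 16 - 14
= 2

2


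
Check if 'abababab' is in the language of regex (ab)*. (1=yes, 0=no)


Pattern: (ab)*
String: 'abababab'
Pattern requires: zero or more repetitions of 'ab'
Pairs: ['ab', 'ab', 'ab', 'ab']
All pairs are 'ab'? Yes
Result: 1

1


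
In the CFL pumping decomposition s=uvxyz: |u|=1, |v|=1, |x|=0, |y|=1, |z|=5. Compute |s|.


|s| = |u| + |v| + |x| + |y| + |z|
= 1 + 1 + 0 + 1 + 5
= 2 + 0 + 6
= 2 + 6
= 8

8


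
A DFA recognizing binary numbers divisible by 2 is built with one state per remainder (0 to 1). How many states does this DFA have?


Divisibility by 2 is tracked via the remainder mod 2: 0, 1, ..., 1
The construction assigns one state to each remainder
Number of remainders = 2

2


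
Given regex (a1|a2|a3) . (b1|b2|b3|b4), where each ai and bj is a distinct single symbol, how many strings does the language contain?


First group: 3 alternatives
Second group: 4 alternatives
Concatenation: each choice from group 1 pairs with each from group 2
Total = 3 x 4 = 12

12


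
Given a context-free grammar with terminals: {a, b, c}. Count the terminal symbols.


Terminal symbols: a, b, c
Counting each: a (#1), b (#2), c (#3)
Total = 3

3


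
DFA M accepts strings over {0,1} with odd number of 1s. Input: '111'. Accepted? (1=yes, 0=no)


DFA has 2 states: q_even (start, accept=no) and q_odd
Processing string '111' character by character:
  Position 0: read '1', 1-count=1 -> q_odd
  Position 1: read '1', 1-count=2 -> q_even
  Position 2: read '1', 1-count=3 -> q_odd
Final state: q_odd, total 1s = 3 (odd); the DFA requires an odd count -> accept

1


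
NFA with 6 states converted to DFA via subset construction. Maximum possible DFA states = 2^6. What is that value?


NFA has 6 states
Subset construction: each DFA state = subset of NFA states
Maximum subsets = 2^6
2^6 = 64

64


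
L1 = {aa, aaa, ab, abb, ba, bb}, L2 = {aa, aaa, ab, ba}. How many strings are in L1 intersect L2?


L1 = {aa, aaa, ab, abb, ba, bb}
L2 = {aa, aaa, ab, ba}
Checking each string in L1 against L2:
  'aa': in L2? Yes
  'aaa': in L2? Yes
  'ab': in L2? Yes
  'abb': in L2? No
  'ba': in L2? Yes
  'bb': in L2? No
Intersection = {aa, aaa, ab, ba}
|L1 ∩ L2| = 4

4


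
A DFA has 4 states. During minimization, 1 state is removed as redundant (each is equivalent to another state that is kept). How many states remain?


Original DFA: 4 states
Redundant states removed: 1
Minimized states = original - removed
= 4 - 1
= 3

3


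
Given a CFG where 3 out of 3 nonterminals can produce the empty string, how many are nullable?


Nonterminals: {S, A, B}
A nonterminal is nullable if it can derive epsilon
Counting nullable nonterminals: 3
Total nullable = 3

3


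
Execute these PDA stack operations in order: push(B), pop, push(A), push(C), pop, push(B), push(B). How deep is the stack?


Tracing stack operations:
  push(B) -> stack = [B], depth=1
  pop -> removed B, stack = [], depth=0
  push(A) -> stack = [A], depth=1
  push(C) -> stack = [A,C], depth=2
  pop -> removed C, stack = [A], depth=1
  push(B) -> stack = [A,B], depth=2
  push(B) -> stack = [A,B,B], depth=3
Final depth = 3

3


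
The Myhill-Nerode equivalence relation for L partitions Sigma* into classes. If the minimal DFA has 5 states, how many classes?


Myhill-Nerode theorem:
Number of equivalence classes = number of states in minimal DFA
Minimal DFA states = 5
Therefore equivalence classes = 5

5


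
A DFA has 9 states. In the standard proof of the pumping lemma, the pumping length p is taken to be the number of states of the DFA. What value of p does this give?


Pumping lemma for regular languages (standard proof):
Take p = |Q|, the number of DFA states.
Any string of length >= |Q| passes through |Q|+1 states while reading its first |Q| symbols,
so by pigeonhole some state repeats, giving the loop that can be pumped.
Here |Q| = 9
Therefore the proof uses p = 9

9


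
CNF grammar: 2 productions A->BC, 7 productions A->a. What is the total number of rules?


CNF allows two rule forms:
  A -> BC (binary): 2 rules
  A -> a (terminal): 7 rules
Total = 2 + 7 = 9

9


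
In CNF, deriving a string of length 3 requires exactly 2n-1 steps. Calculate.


Chomsky Normal Form derivation:
String length n = 3
Each step either:
  - Splits a nonterminal into two (n-1 such steps)
  - Converts a nonterminal to terminal (n such steps)
Total = (n-1) + n = 2n - 1
= 2(3) - 1
= 6 - 1
= 5

5


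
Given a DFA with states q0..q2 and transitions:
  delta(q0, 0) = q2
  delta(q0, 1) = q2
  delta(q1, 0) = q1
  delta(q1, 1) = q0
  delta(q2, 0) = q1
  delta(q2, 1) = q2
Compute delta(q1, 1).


Looking up transition function:
delta(q1, 1) in the table
Row: q1, Column: 1
Result: q0

q0


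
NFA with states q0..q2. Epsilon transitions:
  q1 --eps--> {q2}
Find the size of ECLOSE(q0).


Starting from q0
Initialize closure = {q0}
q0 has no outgoing epsilon transitions -> nothing to add
Final closure: {q0}
Size = 1

1


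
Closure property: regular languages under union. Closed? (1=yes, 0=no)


Regular languages are closed under:
- Union (DFA product construction)
- Intersection (DFA product construction)
- Complement (swap accept/reject states)
- Concatenation (NFA construction)
- Kleene star (NFA construction)
union is in this list
Therefore: closed

1


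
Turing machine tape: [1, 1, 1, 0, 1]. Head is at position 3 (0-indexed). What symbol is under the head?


Tape: [1, 1, 1, 0, 1]
Positions: 0 1 2 3 4
Values:    1 1 1 0 1
Head at position 3
tape[3] = 0

0


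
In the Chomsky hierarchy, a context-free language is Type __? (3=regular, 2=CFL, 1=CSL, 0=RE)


Chomsky hierarchy levels:
  Type 3: Regular (DFA/NFA/regex)
  Type 2: Context-free (PDA)
  Type 1: Context-sensitive
  Type 0: Recursively enumerable (TM)
'context-free' corresponds to Type 2

2


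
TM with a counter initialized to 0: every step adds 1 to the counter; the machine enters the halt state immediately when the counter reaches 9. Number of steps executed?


Counter starts at 0. Counting sequence:
  Step 1: counter = 1
  Step 2: counter = 2
  Step 3: counter = 3
  Step 4: counter = 4
  Step 5: counter = 5
  Step 6: counter = 6
  ...
  Step 9: counter = 9
Counter reached 9 -> halt
Total steps = 9

9


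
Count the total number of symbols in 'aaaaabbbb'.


String: 'aaaaabbbb'
Counting characters:
  'a' appears 5 time(s)
  'b' appears 4 time(s)
Total length = 5 + 4 = 9

9


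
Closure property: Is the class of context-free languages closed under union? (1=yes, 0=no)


CFL closure properties:
  Closed under: union, concatenation, Kleene star
  NOT closed under: intersection, complement
Operation 'union' is in closed list -> Yes (closed)

1


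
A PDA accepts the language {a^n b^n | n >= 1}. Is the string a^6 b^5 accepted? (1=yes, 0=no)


Language requires equal numbers of a's and b's
PDA pushes for each 'a', pops for each 'b'
Number of a's = 6
Number of b's = 5
6 != 5 -> Reject

0


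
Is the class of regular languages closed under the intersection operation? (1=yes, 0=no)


Regular languages are closed under:
- Union (DFA product construction)
- Intersection (DFA product construction)
- Complement (swap accept/reject states)
- Concatenation (NFA construction)
- Kleene star (NFA construction)
intersection is in this list
Therefore: closed

1


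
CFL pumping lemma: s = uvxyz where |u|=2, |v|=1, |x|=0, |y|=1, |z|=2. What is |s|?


|s| = |u| + |v| + |x| + |y| + |z|
= 2 + 1 + 0 + 1 + 2
= 3 + 0 + 3
= 3 + 3
= 6

6


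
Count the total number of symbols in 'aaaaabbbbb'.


String: 'aaaaabbbbb'
Counting characters:
  'a' appears 5 time(s)
  'b' appears 5 time(s)
Total length = 5 + 5 = 10

10


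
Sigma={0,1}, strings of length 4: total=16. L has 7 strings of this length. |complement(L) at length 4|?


Alphabet: {0,1}
String length: 4
Total strings of length 4 = 2^4 = 16
Strings in L = 7
Complement = total - |L|
= 16 - 7
= 9

9


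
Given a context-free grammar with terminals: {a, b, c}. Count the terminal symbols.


Terminal symbols: a, b, c
Counting each: a (#1), b (#2), c (#3)
Total = 3

3


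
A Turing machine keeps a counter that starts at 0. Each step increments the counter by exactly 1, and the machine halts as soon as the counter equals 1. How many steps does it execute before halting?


Counter starts at 0. Counting sequence:
  Step 1: counter = 1
Counter reached 1 -> halt
Total steps = 1

1


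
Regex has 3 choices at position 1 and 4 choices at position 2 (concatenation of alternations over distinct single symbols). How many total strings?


First group: 3 alternatives
Second group: 4 alternatives
Concatenation: each choice from group 1 pairs with each from group 2
Total = 3 x 4 = 12

12


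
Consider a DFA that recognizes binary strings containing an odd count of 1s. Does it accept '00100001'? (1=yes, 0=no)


DFA has 2 states: q_even (start, accept=no) and q_odd
Processing string '00100001' character by character:
  Position 0: read '0', 1-count=0 -> q_even (no change)
  Position 1: read '0', 1-count=0 -> q_even (no change)
  Position 2: read '1', 1-count=1 -> q_odd
  Position 3: read '0', 1-count=1 -> q_odd (no change)
  Position 4: read '0', 1-count=1 -> q_odd (no change)
  Position 5: read '0', 1-count=1 -> q_odd (no change)
  Position 6: read '0', 1-count=1 -> q_odd (no change)
  Position 7: read '1', 1-count=2 -> q_even
Final state: q_even, total 1s = 2 (even); the DFA requires an odd count -> reject

0


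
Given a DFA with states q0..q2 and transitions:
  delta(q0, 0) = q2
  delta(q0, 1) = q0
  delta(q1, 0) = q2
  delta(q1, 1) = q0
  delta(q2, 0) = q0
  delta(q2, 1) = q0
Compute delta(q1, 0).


Looking up transition function:
delta(q1, 0) in the table
Row: q1, Column: 0
Result: q2

q2


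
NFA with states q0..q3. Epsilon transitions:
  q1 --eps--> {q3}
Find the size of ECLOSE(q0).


Starting from q0
Initialize closure = {q0}
q0 has no outgoing epsilon transitions -> nothing to add
Final closure: {q0}
Size = 1

1


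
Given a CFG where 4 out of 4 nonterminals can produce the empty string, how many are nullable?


Nonterminals: {S, A, B, C}
A nonterminal is nullable if it can derive epsilon
Counting nullable nonterminals: 4
Total nullable = 4

4


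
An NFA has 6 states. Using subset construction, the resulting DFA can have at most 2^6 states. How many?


NFA has 6 states
Subset construction: each DFA state = subset of NFA states
Maximum subsets = 2^6
2^6 = 64

64


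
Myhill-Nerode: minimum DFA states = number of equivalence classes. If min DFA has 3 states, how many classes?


Myhill-Nerode theorem:
Number of equivalence classes = number of states in minimal DFA
Minimal DFA states = 3
Therefore equivalence classes = 3

3


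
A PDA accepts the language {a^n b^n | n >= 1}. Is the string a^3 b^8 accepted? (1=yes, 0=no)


Language requires equal numbers of a's and b's
PDA pushes for each 'a', pops for each 'b'
Number of a's = 3
Number of b's = 8
3 != 8 -> Reject

0


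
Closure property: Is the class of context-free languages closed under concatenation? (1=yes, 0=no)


CFL closure properties:
  Closed under: union, concatenation, Kleene star
  NOT closed under: intersection, complement
Operation 'concatenation' is in closed list -> Yes (closed)

1


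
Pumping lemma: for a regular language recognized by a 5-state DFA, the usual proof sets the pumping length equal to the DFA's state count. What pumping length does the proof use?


Pumping lemma for regular languages (standard proof):
Take p = |Q|, the number of DFA states.
Any string of length >= |Q| passes through |Q|+1 states while reading its first |Q| symbols,
so by pigeonhole some state repeats, giving the loop that can be pumped.
Here |Q| = 5
Therefore the proof uses p = 5

5


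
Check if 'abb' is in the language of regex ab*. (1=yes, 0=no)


Pattern: ab*
String: 'abb'
Pattern requires: exactly one 'a' followed by zero or more 'b's
First char is 'a' -> OK
Rest 'bb': all b's? Yes
Result: 1

1


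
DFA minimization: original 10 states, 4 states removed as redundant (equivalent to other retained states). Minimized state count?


Original DFA: 10 states
Redundant states removed: 4
Minimized states = original - removed
= 10 - 4
= 6

6


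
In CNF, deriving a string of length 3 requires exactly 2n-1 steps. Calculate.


Chomsky Normal Form derivation:
String length n = 3
Each step either:
  - Splits a nonterminal into two (n-1 such steps)
  - Converts a nonterminal to terminal (n such steps)
Total = (n-1) + n = 2n - 1
= 2(3) - 1
= 6 - 1
= 5

5


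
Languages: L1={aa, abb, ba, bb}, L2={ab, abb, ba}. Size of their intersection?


L1 = {aa, abb, ba, bb}
L2 = {ab, abb, ba}
Checking each string in L1 against L2:
  'aa': in L2? No
  'abb': in L2? Yes
  'ba': in L2? Yes
  'bb': in L2? No
Intersection = {abb, ba}
|L1 ∩ L2| = 2

2


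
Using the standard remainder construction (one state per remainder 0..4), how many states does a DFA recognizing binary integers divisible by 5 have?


Divisibility by 5 is tracked via the remainder mod 5: 0, 1, ..., 4
The construction assigns one state to each remainder
Number of remainders = 5

5


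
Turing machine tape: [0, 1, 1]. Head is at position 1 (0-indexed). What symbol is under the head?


Tape: [0, 1, 1]
Positions: 0 1 2
Values:    0 1 1
Head at position 1
tape[1] = 1

1


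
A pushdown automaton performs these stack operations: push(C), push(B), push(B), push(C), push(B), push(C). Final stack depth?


Tracing stack operations:
  push(C) -> stack = [C], depth=1
  push(B) -> stack = [C,B], depth=2
  push(B) -> stack = [C,B,B], depth=3
  push(C) -> stack = [C,B,B,C], depth=4
  push(B) -> stack = [C,B,B,C,B], depth=5
  push(C) -> stack = [C,B,B,C,B,C], depth=6
Final depth = 6

6


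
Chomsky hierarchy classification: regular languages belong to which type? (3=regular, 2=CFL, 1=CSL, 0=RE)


Chomsky hierarchy levels:
  Type 3: Regular (DFA/NFA/regex)
  Type 2: Context-free (PDA)
  Type 1: Context-sensitive
  Type 0: Recursively enumerable (TM)
'regular' corresponds to Type 3

3


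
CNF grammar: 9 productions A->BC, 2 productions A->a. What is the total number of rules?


CNF allows two rule forms:
  A -> BC (binary): 9 rules
  A -> a (terminal): 2 rules
Total = 9 + 2 = 11

11


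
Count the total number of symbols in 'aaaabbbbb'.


String: 'aaaabbbbb'
Counting characters:
  'a' appears 4 time(s)
  'b' appears 5 time(s)
Total length = 4 + 5 = 9

9


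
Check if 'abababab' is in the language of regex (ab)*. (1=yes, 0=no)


Pattern: (ab)*
String: 'abababab'
Pattern requires: zero or more repetitions of 'ab'
Pairs: ['ab', 'ab', 'ab', 'ab']
All pairs are 'ab'? Yes
Result: 1

1


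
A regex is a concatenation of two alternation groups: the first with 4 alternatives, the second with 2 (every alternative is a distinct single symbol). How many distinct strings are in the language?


First group: 4 alternatives
Second group: 2 alternatives
Concatenation: each choice from group 1 pairs with each from group 2
Total = 4 x 2 = 8

8


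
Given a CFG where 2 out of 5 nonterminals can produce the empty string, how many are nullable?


Nonterminals: {S, A, B, C, D}
A nonterminal is nullable if it can derive epsilon
Counting nullable nonterminals: 2
Total nullable = 2

2


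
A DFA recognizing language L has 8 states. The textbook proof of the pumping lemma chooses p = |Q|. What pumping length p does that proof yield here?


Pumping lemma for regular languages (standard proof):
Take p = |Q|, the number of DFA states.
Any string of length >= |Q| passes through |Q|+1 states while reading its first |Q| symbols,
so by pigeonhole some state repeats, giving the loop that can be pumped.
Here |Q| = 8
Therefore the proof uses p = 8

8


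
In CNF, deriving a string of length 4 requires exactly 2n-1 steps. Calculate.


Chomsky Normal Form derivation:
String length n = 4
Each step either:
  - Splits a nonterminal into two (n-1 such steps)
  - Converts a nonterminal to terminal (n such steps)
Total = (n-1) + n = 2n - 1
= 2(4) - 1
= 8 - 1
= 7

7


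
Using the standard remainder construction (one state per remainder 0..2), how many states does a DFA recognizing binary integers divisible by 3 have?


Divisibility by 3 is tracked via the remainder mod 3: 0, 1, ..., 2
The construction assigns one state to each remainder
Number of remainders = 3

3


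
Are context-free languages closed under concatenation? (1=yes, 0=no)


CFL closure properties:
  Closed under: union, concatenation, Kleene star
  NOT closed under: intersection, complement
Operation 'concatenation' is in closed list -> Yes (closed)

1


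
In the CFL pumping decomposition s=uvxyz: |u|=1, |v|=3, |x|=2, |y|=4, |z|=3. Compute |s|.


|s| = |u| + |v| + |x| + |y| + |z|
= 1 + 3 + 2 + 4 + 3
= 4 + 2 + 7
= 6 + 7
= 13

13


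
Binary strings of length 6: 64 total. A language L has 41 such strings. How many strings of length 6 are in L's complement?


Alphabet: {0,1}
String length: 6
Total strings of length 6 = 2^6 = 64
Strings in L = 41
Complement = total - |L|
= 64 - 41
= 23

23


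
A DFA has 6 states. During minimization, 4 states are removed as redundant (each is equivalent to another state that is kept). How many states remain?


Original DFA: 6 states
Redundant states removed: 4
Minimized states = original - removed
= 6 - 4
= 2

2


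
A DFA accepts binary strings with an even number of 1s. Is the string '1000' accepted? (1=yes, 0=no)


DFA has 2 states: q_even (start, accept=yes) and q_odd
Processing string '1000' character by character:
  Position 0: read '1', 1-count=1 -> q_odd
  Position 1: read '0', 1-count=1 -> q_odd (no change)
  Position 2: read '0', 1-count=1 -> q_odd (no change)
  Position 3: read '0', 1-count=1 -> q_odd (no change)
Final state: q_odd, total 1s = 1 (odd); the DFA requires an even count -> reject

0


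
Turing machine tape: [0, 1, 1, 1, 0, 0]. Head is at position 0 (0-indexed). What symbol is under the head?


Tape: [0, 1, 1, 1, 0, 0]
Positions: 0 1 2 3 4 5
Values:    0 1 1 1 0 0
Head at position 0
tape[0] = 0

0


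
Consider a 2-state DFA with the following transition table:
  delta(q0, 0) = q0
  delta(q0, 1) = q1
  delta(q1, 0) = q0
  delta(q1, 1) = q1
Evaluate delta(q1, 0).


Looking up transition function:
delta(q1, 0) in the table
Row: q1, Column: 0
Result: q0

q0


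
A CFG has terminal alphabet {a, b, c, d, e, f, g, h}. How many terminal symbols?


Terminal symbols: a, b, c, d, e, f, g, h
Counting each: a (#1), b (#2), c (#3), d (#4), e (#5), f (#6), g (#7), h (#8)
Total = 8

8


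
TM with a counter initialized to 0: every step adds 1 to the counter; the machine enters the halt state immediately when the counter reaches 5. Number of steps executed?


Counter starts at 0. Counting sequence:
  Step 1: counter = 1
  Step 2: counter = 2
  Step 3: counter = 3
  Step 4: counter = 4
  Step 5: counter = 5
Counter reached 5 -> halt
Total steps = 5

5


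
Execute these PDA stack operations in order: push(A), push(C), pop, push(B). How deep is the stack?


Tracing stack operations:
  push(A) -> stack = [A], depth=1
  push(C) -> stack = [A,C], depth=2
  pop -> removed C, stack = [A], depth=1
  push(B) -> stack = [A,B], depth=2
Final depth = 2

2


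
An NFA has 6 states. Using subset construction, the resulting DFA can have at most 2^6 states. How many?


NFA has 6 states
Subset construction: each DFA state = subset of NFA states
Maximum subsets = 2^6
2^6 = 64

64


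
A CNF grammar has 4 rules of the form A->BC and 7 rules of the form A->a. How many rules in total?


CNF allows two rule forms:
  A -> BC (binary): 4 rules
  A -> a (terminal): 7 rules
Total = 4 + 7 = 11

11


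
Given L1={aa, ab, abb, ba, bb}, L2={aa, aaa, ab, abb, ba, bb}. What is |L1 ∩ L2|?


L1 = {aa, ab, abb, ba, bb}
L2 = {aa, aaa, ab, abb, ba, bb}
Checking each string in L1 against L2:
  'aa': in L2? Yes
  'ab': in L2? Yes
  'abb': in L2? Yes
  'ba': in L2? Yes
  'bb': in L2? Yes
Intersection = {aa, ab, abb, ba, bb}
|L1 ∩ L2| = 5

5


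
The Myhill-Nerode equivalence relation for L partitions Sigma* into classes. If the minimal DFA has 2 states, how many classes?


Myhill-Nerode theorem:
Number of equivalence classes = number of states in minimal DFA
Minimal DFA states = 2
Therefore equivalence classes = 2

2


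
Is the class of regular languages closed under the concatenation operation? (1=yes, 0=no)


Regular languages are closed under:
- Union (DFA product construction)
- Intersection (DFA product construction)
- Complement (swap accept/reject states)
- Concatenation (NFA construction)
- Kleene star (NFA construction)
concatenation is in this list
Therefore: closed

1


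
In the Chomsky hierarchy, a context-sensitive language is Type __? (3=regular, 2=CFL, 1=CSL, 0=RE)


Chomsky hierarchy levels:
  Type 3: Regular (DFA/NFA/regex)
  Type 2: Context-free (PDA)
  Type 1: Context-sensitive
  Type 0: Recursively enumerable (TM)
'context-sensitive' corresponds to Type 1

1


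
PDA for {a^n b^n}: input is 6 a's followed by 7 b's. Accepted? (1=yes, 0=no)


Language requires equal numbers of a's and b's
PDA pushes for each 'a', pops for each 'b'
Number of a's = 6
Number of b's = 7
6 != 7 -> Reject

0


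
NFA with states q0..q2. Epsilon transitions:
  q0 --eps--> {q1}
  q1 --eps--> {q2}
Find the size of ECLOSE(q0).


Starting from q0
Initialize closure = {q0}
Follow epsilon from q0 -> add q1
Follow epsilon from q1 -> add q2
Final closure: {q0, q1, q2}
Size = 3

3


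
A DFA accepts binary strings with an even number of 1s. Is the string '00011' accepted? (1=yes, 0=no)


DFA has 2 states: q_even (start, accept=yes) and q_odd
Processing string '00011' character by character:
  Position 0: read '0', 1-count=0 -> q_even (no change)
  Position 1: read '0', 1-count=0 -> q_even (no change)
  Position 2: read '0', 1-count=0 -> q_even (no change)
  Position 3: read '1', 1-count=1 -> q_odd
  Position 4: read '1', 1-count=2 -> q_even
Final state: q_even, total 1s = 2 (even); the DFA requires an even count -> accept

1


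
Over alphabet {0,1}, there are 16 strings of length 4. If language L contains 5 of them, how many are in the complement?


Alphabet: {0,1}
String length: 4
Total strings of length 4 = 2^4 = 16
Strings in L = 5
Complement = total - |L|
= 16 - 5
= 11

11


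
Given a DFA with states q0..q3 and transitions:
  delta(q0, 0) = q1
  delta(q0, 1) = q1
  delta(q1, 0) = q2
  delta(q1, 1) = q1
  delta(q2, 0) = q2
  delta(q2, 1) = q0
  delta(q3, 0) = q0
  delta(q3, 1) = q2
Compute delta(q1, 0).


Looking up transition function:
delta(q1, 0) in the table
Row: q1, Column: 0
Result: q2

q2


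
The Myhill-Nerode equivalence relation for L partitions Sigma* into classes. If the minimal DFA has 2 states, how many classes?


Myhill-Nerode theorem:
Number of equivalence classes = number of states in minimal DFA
Minimal DFA states = 2
Therefore equivalence classes = 2

2


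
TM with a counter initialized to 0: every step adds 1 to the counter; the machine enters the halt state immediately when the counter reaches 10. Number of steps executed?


Counter starts at 0. Counting sequence:
  Step 1: counter = 1
  Step 2: counter = 2
  Step 3: counter = 3
  Step 4: counter = 4
  Step 5: counter = 5
  Step 6: counter = 6
  ...
  Step 10: counter = 10
Counter reached 10 -> halt
Total steps = 10

10


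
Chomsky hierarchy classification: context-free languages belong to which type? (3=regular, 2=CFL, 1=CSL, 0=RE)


Chomsky hierarchy levels:
  Type 3: Regular (DFA/NFA/regex)
  Type 2: Context-free (PDA)
  Type 1: Context-sensitive
  Type 0: Recursively enumerable (TM)
'context-free' corresponds to Type 2

2


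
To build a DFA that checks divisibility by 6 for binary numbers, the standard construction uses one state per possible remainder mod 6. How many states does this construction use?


Divisibility by 6 is tracked via the remainder mod 6: 0, 1, ..., 5
The construction assigns one state to each remainder
Number of remainders = 6

6


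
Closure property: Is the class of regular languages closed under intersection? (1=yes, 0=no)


Regular languages are closed under all standard operations:
- Union: Yes (product construction)
- Intersection: Yes (product construction)
- Complement: Yes (swap accept/reject)
- Concatenation: Yes (NFA construction)
Operation: intersection -> Closed

1


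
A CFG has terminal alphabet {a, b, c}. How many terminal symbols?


Terminal symbols: a, b, c
Counting each: a (#1), b (#2), c (#3)
Total = 3

3


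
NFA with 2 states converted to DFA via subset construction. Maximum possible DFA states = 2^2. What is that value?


NFA has 2 states
Subset construction: each DFA state = subset of NFA states
Maximum subsets = 2^2
2^2 = 4

4


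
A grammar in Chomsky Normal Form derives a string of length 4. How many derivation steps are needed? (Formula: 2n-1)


Chomsky Normal Form derivation:
String length n = 4
Each step either:
  - Splits a nonterminal into two (n-1 such steps)
  - Converts a nonterminal to terminal (n such steps)
Total = (n-1) + n = 2n - 1
= 2(4) - 1
= 8 - 1
= 7

7


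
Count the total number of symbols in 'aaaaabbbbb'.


String: 'aaaaabbbbb'
Counting characters:
  'a' appears 5 time(s)
  'b' appears 5 time(s)
Total length = 5 + 5 = 10

10


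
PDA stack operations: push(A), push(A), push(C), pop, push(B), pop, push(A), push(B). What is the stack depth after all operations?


Tracing stack operations:
  push(A) -> stack = [A], depth=1
  push(A) -> stack = [A,A], depth=2
  push(C) -> stack = [A,A,C], depth=3
  pop -> removed C, stack = [A,A], depth=2
  push(B) -> stack = [A,A,B], depth=3
  pop -> removed B, stack = [A,A], depth=2
  push(A) -> stack = [A,A,A], depth=3
  push(B) -> stack = [A,A,A,B], depth=4
Final depth = 4

4


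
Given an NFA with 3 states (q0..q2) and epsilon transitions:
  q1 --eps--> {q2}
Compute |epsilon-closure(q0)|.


Starting from q0
Initialize closure = {q0}
q0 has no outgoing epsilon transitions -> nothing to add
Final closure: {q0}
Size = 1

1


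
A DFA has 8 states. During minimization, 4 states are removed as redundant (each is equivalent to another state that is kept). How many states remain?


Original DFA: 8 states
Redundant states removed: 4
Minimized states = original - removed
= 8 - 4
= 4

4


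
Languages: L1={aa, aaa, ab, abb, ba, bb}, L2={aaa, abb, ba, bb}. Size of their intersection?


L1 = {aa, aaa, ab, abb, ba, bb}
L2 = {aaa, abb, ba, bb}
Checking each string in L1 against L2:
  'aa': in L2? No
  'aaa': in L2? Yes
  'ab': in L2? No
  'abb': in L2? Yes
  'ba': in L2? Yes
  'bb': in L2? Yes
Intersection = {aaa, abb, ba, bb}
|L1 ∩ L2| = 4

4


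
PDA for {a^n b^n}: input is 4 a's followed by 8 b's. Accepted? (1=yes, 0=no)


Language requires equal numbers of a's and b's
PDA pushes for each 'a', pops for each 'b'
Number of a's = 4
Number of b's = 8
4 != 8 -> Reject

0


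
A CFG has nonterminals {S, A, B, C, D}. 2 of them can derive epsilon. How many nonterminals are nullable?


Nonterminals: {S, A, B, C, D}
A nonterminal is nullable if it can derive epsilon
Counting nullable nonterminals: 2
Total nullable = 2

2


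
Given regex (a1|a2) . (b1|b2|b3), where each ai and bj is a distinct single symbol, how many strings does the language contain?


First group: 2 alternatives
Second group: 3 alternatives
Concatenation: each choice from group 1 pairs with each from group 2
Total = 2 x 3 = 6

6


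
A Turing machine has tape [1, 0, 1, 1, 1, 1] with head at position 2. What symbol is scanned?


Tape: [1, 0, 1, 1, 1, 1]
Positions: 0 1 2 3 4 5
Values:    1 0 1 1 1 1
Head at position 2
tape[2] = 1

1


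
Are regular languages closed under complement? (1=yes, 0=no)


Regular languages are closed under:
- Union (DFA product construction)
- Intersection (DFA product construction)
- Complement (swap accept/reject states)
- Concatenation (NFA construction)
- Kleene star (NFA construction)
complement is in this list
Therefore: closed

1


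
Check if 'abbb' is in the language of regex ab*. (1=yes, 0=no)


Pattern: ab*
String: 'abbb'
Pattern requires: exactly one 'a' followed by zero or more 'b's
First char is 'a' -> OK
Rest 'bbb': all b's? Yes
Result: 1

1


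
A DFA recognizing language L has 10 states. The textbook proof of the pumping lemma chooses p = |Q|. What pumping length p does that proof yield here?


Pumping lemma for regular languages (standard proof):
Take p = |Q|, the number of DFA states.
Any string of length >= |Q| passes through |Q|+1 states while reading its first |Q| symbols,
so by pigeonhole some state repeats, giving the loop that can be pumped.
Here |Q| = 10
Therefore the proof uses p = 10

10


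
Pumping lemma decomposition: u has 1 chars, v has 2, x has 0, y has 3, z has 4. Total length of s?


|s| = |u| + |v| + |x| + |y| + |z|
= 1 + 2 + 0 + 3 + 4
= 3 + 0 + 7
= 3 + 7
= 10

10


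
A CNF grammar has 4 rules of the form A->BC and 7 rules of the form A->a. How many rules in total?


CNF allows two rule forms:
  A -> BC (binary): 4 rules
  A -> a (terminal): 7 rules
Total = 4 + 7 = 11

11


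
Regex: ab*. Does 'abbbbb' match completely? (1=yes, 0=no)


Pattern: ab*
String: 'abbbbb'
Pattern requires: exactly one 'a' followed by zero or more 'b's
First char is 'a' -> OK
Rest 'bbbbb': all b's? Yes
Result: 1

1


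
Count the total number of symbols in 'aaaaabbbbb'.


String: 'aaaaabbbbb'
Counting characters:
  'a' appears 5 time(s)
  'b' appears 5 time(s)
Total length = 5 + 5 = 10

10


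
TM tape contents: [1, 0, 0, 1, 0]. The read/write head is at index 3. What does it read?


Tape: [1, 0, 0, 1, 0]
Positions: 0 1 2 3 4
Values:    1 0 0 1 0
Head at position 3
tape[3] = 1

1


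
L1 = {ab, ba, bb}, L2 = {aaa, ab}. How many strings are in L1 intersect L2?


L1 = {ab, ba, bb}
L2 = {aaa, ab}
Checking each string in L1 against L2:
  'ab': in L2? Yes
  'ba': in L2? No
  'bb': in L2? No
Intersection = {ab}
|L1 ∩ L2| = 1

1


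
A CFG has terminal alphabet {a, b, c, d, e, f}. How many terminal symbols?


Terminal symbols: a, b, c, d, e, f
Counting each: a (#1), b (#2), c (#3), d (#4), e (#5), f (#6)
Total = 6

6


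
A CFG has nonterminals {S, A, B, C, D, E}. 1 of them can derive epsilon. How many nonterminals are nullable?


Nonterminals: {S, A, B, C, D, E}
A nonterminal is nullable if it can derive epsilon
Counting nullable nonterminals: 1
Total nullable = 1

1
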